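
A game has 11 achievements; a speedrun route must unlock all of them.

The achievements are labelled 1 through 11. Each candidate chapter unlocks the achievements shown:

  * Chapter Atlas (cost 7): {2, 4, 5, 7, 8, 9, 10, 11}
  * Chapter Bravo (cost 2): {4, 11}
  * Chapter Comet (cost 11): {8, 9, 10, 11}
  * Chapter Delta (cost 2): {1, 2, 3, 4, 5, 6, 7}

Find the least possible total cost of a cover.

9

Atlas, Delta together cover every achievement (Atlas ∪ Delta = {1, 2, 3, 4, 5, 6, 7, 8, 9, 10, 11}); total cost 7 + 2 = 9.
No covering selection has total cost below 9.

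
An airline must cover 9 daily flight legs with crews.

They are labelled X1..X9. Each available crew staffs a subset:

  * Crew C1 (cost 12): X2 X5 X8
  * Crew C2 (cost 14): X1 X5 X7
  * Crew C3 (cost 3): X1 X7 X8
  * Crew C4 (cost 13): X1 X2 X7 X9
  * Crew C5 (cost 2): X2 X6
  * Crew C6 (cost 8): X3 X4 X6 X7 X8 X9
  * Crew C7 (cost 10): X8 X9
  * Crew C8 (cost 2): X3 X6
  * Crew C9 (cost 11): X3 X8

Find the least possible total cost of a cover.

C1, C3, C6 together cover every leg (C1 ∪ C3 ∪ C6 = {X1, X2, X3, X4, X5, X6, X7, X8, X9}); total cost 12 + 3 + 8 = 23.
The greedy pick C3, C5, C8, C6, C1 costs 27; no covering selection beats 23.

23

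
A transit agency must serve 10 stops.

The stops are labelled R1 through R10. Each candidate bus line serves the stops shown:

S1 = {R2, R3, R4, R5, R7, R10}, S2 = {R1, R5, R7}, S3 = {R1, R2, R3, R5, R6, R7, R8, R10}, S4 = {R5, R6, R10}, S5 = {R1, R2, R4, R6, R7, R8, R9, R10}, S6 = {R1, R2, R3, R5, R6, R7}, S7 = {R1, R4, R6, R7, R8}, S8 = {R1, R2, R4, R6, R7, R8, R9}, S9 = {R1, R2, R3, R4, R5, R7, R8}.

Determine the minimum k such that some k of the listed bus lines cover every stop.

S5 and S9 together: S5 ∪ S9 = {R1, R2, R3, R4, R5, R6, R7, R8, R9, R10} — every stop is covered.
No single bus line has all 10 stops (the largest, S3, has 8), so 2 is optimal.

2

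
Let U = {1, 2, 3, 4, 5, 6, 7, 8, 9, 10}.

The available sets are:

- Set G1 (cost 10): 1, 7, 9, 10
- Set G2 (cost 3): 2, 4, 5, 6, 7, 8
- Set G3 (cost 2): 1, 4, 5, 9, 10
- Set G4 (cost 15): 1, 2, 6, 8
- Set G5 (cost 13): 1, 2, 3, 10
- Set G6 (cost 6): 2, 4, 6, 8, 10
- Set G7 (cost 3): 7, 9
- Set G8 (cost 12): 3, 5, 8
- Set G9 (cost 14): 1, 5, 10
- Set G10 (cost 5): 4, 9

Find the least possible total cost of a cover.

G2, G3, G8 together cover every item (G2 ∪ G3 ∪ G8 = {1, 2, 3, 4, 5, 6, 7, 8, 9, 10}); total cost 3 + 2 + 12 = 17.
No covering selection has total cost below 17.

17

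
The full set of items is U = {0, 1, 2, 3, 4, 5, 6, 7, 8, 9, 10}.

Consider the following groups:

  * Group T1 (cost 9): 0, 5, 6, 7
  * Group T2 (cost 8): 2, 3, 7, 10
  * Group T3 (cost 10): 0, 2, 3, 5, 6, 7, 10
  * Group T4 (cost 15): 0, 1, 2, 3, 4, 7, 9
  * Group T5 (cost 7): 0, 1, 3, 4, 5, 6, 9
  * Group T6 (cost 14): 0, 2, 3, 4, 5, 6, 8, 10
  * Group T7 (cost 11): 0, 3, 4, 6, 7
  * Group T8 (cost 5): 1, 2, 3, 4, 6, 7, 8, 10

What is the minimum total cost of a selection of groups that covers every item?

T5, T8 together cover every item (T5 ∪ T8 = {0, 1, 2, 3, 4, 5, 6, 7, 8, 9, 10}); total cost 7 + 5 = 12.
No covering selection has total cost below 12.

12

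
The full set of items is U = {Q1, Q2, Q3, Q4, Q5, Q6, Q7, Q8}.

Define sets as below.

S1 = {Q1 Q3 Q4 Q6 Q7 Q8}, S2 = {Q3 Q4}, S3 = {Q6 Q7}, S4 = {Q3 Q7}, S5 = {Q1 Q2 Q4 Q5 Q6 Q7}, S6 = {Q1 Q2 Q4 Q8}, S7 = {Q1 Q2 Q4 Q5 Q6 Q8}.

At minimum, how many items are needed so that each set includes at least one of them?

2

H = {Q4, Q7} meets every set (each contains at least one member of H), and |H| = 2.
The sets S2, S3 are pairwise disjoint, so any hitting set needs a separate item for each — at least 2. Hence 2 is optimal.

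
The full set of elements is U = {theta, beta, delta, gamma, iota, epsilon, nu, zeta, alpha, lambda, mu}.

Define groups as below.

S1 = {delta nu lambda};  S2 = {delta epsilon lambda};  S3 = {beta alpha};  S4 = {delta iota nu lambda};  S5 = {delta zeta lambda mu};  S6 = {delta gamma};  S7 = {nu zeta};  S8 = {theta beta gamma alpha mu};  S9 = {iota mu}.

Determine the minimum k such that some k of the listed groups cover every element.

Take {S2, S7, S8, S9}. Their union is {theta, beta, delta, gamma, iota, epsilon, nu, zeta, alpha, lambda, mu}, which is all 11 elements.
No 3 of the 9 groups cover everything (all 84 combinations miss at least one element), so 4 is optimal.

4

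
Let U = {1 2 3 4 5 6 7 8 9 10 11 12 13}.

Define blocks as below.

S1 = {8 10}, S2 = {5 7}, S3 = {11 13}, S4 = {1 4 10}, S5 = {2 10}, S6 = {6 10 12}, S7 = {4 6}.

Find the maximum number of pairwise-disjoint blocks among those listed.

S1, S2, S3, S7 are pairwise disjoint (S1={8,10}; S2={5,7}; S3={11,13}; S7={4,6}).
Every remaining block overlaps one of these, and no 5 of the listed blocks are pairwise disjoint, so 4 is the maximum.

4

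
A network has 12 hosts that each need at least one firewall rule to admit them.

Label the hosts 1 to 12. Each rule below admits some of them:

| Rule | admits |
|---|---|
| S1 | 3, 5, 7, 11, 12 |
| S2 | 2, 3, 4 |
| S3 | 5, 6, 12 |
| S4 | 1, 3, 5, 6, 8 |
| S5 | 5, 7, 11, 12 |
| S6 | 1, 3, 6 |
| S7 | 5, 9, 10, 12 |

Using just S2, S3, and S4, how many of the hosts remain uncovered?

Union of S2, S3, S4 = {1, 2, 3, 4, 5, 6, 8, 12}.
Not covered: 7, 9, 10, 11 — 4 hosts.

4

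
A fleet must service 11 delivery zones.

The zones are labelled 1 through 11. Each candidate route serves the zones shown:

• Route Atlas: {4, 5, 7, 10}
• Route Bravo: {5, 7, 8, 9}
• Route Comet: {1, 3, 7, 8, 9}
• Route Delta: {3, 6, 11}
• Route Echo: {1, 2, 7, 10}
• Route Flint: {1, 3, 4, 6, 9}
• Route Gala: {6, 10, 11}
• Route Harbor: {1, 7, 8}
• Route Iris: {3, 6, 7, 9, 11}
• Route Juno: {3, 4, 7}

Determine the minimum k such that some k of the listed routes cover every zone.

Atlas and Bravo and Echo and Iris together: Atlas ∪ Bravo ∪ Echo ∪ Iris = {1, 2, 3, 4, 5, 6, 7, 8, 9, 10, 11} — every zone is covered.
No 3 of the 10 routes cover everything (all 120 combinations miss at least one zone), so 4 is optimal.

4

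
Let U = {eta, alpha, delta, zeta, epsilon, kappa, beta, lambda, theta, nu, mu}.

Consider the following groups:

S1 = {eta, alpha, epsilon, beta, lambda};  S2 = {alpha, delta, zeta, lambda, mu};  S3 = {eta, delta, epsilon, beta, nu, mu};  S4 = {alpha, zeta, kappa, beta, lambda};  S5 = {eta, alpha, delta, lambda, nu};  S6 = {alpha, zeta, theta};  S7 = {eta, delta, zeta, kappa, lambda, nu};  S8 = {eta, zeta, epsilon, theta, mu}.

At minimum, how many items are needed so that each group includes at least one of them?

Take H = {eta, zeta}. Each listed group contains at least one of these, so H is a hitting set of size 2.
The groups S3, S6 are pairwise disjoint, so any hitting set needs a separate item for each — at least 2. Hence 2 is optimal.

2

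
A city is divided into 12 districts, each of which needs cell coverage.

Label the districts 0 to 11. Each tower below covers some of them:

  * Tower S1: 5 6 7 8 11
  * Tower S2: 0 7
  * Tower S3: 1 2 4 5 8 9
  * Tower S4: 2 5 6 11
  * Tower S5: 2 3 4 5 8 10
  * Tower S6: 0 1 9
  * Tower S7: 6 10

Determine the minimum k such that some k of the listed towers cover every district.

Take {S1, S5, S6}. Their union is {0, 1, 2, 3, 4, 5, 6, 7, 8, 9, 10, 11}, which is all 12 districts.
Only S5 contains 3, so S5 is forced; the remaining 6 districts need at least 2 more towers (each remaining tower adds at most 3) — so at least 3 towers are needed, and 3 is optimal.

3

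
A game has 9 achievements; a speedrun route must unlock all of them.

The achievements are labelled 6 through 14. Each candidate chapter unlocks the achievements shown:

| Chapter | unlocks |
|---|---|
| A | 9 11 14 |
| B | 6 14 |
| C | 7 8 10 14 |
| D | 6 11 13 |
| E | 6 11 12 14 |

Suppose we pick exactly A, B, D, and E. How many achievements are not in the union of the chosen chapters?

3

Union of A, B, D, E = {6, 9, 11, 12, 13, 14}.
Not covered: 7, 8, 10 — 3 achievements.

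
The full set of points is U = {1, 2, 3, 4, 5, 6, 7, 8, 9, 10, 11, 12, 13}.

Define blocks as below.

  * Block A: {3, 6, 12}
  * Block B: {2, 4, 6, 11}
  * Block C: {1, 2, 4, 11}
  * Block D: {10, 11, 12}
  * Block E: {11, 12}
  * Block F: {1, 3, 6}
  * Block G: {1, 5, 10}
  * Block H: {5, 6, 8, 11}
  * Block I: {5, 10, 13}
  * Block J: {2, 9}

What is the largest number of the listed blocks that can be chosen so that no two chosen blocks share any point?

E, F, I, J are pairwise disjoint (E={11,12}; F={1,3,6}; I={5,10,13}; J={2,9}).
Every remaining block overlaps one of these, and no 5 of the listed blocks are pairwise disjoint, so 4 is the maximum.

4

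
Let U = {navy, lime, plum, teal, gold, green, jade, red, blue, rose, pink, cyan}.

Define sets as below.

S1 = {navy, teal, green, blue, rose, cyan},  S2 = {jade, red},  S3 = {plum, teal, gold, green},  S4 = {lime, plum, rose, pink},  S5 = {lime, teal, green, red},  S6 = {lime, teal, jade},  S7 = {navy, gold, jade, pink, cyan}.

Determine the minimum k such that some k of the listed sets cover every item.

4

Take {S1, S4, S5, S7}. Their union is {navy, lime, plum, teal, gold, green, jade, red, blue, rose, pink, cyan}, which is all 12 items.
No 3 of the 7 sets cover everything (all 35 combinations miss at least one item), so 4 is optimal.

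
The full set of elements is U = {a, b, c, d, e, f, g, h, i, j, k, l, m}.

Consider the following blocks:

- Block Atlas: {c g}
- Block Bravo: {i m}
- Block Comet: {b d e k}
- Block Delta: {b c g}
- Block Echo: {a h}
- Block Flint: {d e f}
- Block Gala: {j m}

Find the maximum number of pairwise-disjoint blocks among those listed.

4

Atlas, Bravo, Echo, Flint are pairwise disjoint (Atlas={c,g}; Bravo={i,m}; Echo={a,h}; Flint={d,e,f}).
Every remaining block overlaps one of these, and no 5 of the listed blocks are pairwise disjoint, so 4 is the maximum.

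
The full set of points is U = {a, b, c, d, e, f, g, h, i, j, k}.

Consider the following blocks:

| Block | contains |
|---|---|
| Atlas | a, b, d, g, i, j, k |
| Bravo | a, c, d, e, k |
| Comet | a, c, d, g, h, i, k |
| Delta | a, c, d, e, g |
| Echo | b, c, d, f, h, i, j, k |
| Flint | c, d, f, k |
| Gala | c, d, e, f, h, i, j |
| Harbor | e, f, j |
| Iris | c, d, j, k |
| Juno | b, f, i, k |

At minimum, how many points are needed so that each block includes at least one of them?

2

Take T = {d, f}. Each listed block contains at least one of these, so T is a hitting set of size 2.
The blocks Comet, Harbor are pairwise disjoint, so any hitting set needs a separate point for each — at least 2. Hence 2 is optimal.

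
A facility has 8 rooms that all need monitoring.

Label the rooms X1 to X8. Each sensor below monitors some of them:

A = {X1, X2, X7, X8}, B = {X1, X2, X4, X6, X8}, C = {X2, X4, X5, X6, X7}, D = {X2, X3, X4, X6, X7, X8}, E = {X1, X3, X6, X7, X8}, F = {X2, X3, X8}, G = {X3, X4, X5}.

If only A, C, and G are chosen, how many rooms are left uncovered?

Union of A, C, G = {X1, X2, X3, X4, X5, X6, X7, X8} — that's every room, so 0 are uncovered.

0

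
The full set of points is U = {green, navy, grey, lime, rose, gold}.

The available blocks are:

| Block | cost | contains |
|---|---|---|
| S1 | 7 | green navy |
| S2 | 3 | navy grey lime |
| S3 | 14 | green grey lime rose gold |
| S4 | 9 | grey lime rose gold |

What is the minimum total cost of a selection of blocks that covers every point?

16

S1, S4 together cover every point (S1 ∪ S4 = {green, navy, grey, lime, rose, gold}); total cost 7 + 9 = 16.
The greedy pick S2, S4, S1 costs 19; no covering selection beats 16.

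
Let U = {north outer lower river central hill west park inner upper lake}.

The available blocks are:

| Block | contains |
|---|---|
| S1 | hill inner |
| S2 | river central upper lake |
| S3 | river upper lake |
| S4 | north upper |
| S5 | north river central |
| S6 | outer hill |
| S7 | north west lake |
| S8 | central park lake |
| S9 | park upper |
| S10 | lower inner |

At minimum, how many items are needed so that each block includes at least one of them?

Take H = {north, outer, park, inner, lake}. Each listed block contains at least one of these, so H is a hitting set of size 5.
No choice of 4 items meets every block, so 5 is the minimum.

5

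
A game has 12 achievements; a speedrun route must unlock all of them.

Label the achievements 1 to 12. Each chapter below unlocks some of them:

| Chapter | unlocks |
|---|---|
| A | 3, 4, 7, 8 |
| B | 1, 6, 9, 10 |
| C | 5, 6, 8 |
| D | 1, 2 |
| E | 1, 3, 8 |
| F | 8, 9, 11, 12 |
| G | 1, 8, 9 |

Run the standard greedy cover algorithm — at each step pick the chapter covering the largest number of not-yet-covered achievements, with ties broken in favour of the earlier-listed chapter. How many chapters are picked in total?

5

Greedy: pick A (covers 4 new) → pick B (covers 4 new) → pick F (covers 2 new) → pick C (covers 1 new) → pick D (covers 1 new). Total picks: 5.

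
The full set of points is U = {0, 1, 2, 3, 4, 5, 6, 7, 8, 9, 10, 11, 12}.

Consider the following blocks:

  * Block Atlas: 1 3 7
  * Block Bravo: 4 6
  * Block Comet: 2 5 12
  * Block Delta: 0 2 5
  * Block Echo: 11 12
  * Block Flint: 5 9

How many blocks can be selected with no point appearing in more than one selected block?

Atlas, Bravo, Echo, Flint are pairwise disjoint (Atlas={1,3,7}; Bravo={4,6}; Echo={11,12}; Flint={5,9}).
Every remaining block overlaps one of these, and no 5 of the listed blocks are pairwise disjoint, so 4 is the maximum.

4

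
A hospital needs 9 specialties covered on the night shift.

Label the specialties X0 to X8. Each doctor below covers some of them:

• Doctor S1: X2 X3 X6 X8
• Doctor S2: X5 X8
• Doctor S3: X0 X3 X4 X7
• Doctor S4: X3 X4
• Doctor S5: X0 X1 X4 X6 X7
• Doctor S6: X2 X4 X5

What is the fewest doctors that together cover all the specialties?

3

S1 and S2 and S5 together: S1 ∪ S2 ∪ S5 = {X0, X1, X2, X3, X4, X5, X6, X7, X8} — every specialty is covered.
Only S5 contains X1, so S5 is forced; the remaining 4 specialties need at least 2 more doctors (each remaining doctor adds at most 3) — so at least 3 doctors are needed, and 3 is optimal.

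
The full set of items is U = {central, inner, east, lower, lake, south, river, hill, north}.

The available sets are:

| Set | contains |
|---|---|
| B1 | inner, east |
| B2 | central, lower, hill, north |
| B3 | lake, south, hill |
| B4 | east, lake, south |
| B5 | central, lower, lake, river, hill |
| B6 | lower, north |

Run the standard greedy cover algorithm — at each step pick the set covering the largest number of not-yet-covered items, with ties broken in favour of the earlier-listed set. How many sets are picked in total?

Greedy: pick B5 (covers 5 new) → pick B1 (covers 2 new) → pick B2 (covers 1 new) → pick B3 (covers 1 new). Total picks: 4.

4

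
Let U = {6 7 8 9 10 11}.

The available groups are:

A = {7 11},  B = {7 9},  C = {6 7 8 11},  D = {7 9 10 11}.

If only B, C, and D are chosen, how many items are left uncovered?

0

Union of B, C, D = {6, 7, 8, 9, 10, 11} — that's every item, so 0 are uncovered.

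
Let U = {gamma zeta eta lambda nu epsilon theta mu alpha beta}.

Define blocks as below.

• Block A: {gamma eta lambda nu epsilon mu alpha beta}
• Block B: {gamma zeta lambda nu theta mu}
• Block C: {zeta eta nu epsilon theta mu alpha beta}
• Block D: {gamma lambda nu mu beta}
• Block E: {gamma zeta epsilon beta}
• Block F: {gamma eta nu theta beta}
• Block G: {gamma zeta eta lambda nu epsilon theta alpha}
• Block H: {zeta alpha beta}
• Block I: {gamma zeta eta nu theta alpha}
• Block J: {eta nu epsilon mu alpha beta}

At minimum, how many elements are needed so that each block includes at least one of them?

Take T = {zeta, nu}. Each listed block contains at least one of these, so T is a hitting set of size 2.
No single element lies in every block, so at least 2 are needed and 2 is optimal.

2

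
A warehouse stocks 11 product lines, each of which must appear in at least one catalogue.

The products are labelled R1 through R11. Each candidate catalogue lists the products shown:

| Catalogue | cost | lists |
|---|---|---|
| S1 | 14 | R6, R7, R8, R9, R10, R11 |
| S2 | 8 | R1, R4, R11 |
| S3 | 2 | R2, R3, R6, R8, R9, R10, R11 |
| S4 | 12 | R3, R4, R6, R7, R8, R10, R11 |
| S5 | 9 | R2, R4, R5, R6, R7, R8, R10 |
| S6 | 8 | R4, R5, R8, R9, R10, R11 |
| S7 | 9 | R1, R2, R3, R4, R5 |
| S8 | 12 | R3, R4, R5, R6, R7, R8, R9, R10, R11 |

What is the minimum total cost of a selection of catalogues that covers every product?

S2, S3, S5 together cover every product (S2 ∪ S3 ∪ S5 = {R1, R2, R3, R4, R5, R6, R7, R8, R9, R10, R11}); total cost 8 + 2 + 9 = 19.
No covering selection has total cost below 19.

19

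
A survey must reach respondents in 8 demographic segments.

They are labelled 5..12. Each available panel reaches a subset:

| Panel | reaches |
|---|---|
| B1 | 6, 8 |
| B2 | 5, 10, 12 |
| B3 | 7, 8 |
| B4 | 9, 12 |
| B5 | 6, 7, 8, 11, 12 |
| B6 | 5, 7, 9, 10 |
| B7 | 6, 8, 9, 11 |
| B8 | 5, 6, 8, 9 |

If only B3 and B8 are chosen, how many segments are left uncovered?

Union of B3, B8 = {5, 6, 7, 8, 9}.
Not covered: 10, 11, 12 — 3 segments.

3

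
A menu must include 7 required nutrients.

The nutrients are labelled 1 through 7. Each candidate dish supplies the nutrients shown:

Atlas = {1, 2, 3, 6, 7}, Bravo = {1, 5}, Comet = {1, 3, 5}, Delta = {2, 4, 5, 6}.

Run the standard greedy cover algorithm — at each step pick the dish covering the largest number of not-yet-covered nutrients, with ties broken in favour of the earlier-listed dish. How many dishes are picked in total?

Greedy: pick Atlas (covers 5 new) → pick Delta (covers 2 new). Total picks: 2.

2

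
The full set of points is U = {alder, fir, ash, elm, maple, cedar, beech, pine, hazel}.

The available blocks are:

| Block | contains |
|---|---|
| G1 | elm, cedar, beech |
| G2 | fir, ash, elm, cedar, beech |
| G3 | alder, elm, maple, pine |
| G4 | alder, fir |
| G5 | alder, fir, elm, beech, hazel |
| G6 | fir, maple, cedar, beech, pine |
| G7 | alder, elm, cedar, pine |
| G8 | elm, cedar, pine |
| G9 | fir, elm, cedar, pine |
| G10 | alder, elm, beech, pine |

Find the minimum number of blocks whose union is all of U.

3

G2, G5, and G6 cover everything between them: the union {alder, fir, ash, elm, maple, cedar, beech, pine, hazel} is all of U.
Only G2 contains ash, so G2 is forced; the remaining 4 points need at least 2 more blocks (each remaining block adds at most 3) — so at least 3 blocks are needed, and 3 is optimal.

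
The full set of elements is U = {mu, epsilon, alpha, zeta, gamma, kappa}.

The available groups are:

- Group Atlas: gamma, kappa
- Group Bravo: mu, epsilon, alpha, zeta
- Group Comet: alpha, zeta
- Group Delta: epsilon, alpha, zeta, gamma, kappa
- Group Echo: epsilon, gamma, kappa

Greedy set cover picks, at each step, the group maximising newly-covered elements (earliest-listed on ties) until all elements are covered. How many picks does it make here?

Greedy: pick Delta (covers 5 new) → pick Bravo (covers 1 new). Total picks: 2.

2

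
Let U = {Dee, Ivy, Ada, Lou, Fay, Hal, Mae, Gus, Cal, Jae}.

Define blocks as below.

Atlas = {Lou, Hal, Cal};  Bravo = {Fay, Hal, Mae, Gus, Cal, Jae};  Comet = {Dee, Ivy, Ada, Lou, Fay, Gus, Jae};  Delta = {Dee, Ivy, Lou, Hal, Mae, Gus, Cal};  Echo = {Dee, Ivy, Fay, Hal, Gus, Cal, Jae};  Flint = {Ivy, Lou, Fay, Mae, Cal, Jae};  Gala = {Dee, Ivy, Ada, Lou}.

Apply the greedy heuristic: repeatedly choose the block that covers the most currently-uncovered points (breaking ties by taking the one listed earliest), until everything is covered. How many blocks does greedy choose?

2

Greedy: pick Comet (covers 7 new) → pick Bravo (covers 3 new). Total picks: 2.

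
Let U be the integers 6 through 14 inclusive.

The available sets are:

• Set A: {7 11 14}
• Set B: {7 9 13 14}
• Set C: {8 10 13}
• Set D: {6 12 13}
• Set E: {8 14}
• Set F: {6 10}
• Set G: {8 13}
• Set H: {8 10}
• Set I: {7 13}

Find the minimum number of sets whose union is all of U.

Take {A, B, C, D}. Their union is {6, 7, 8, 9, 10, 11, 12, 13, 14}, which is all 9 points.
Only B contains 9, so B is forced; the remaining 5 points need at least 3 more sets (each remaining set adds at most 2) — so at least 4 sets are needed, and 4 is optimal.

4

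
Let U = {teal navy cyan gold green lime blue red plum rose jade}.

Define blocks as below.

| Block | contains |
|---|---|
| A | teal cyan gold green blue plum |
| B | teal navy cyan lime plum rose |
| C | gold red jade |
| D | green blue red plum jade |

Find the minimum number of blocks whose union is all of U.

A and B and D together: A ∪ B ∪ D = {teal, navy, cyan, gold, green, lime, blue, red, plum, rose, jade} — every item is covered.
Only B contains navy, so B is forced; the remaining 5 items need at least 2 more blocks (each remaining block adds at most 4) — so at least 3 blocks are needed, and 3 is optimal.

3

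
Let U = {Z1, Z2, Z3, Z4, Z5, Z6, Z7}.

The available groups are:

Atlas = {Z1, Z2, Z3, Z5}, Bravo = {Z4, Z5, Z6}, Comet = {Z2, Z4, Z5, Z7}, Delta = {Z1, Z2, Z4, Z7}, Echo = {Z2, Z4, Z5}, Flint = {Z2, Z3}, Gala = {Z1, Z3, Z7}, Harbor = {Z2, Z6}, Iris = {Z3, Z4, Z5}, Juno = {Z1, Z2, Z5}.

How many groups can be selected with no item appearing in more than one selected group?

2

Harbor, Iris are pairwise disjoint (Harbor={Z2,Z6}; Iris={Z3,Z4,Z5}).
Every remaining group overlaps one of these, and no 3 of the listed groups are pairwise disjoint, so 2 is the maximum.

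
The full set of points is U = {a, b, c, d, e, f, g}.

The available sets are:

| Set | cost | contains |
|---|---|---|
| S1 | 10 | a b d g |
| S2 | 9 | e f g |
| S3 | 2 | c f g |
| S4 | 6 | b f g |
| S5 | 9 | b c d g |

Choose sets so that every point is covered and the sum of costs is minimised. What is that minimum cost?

21

S1, S2, S3 together cover every point (S1 ∪ S2 ∪ S3 = {a, b, c, d, e, f, g}); total cost 10 + 9 + 2 = 21.
No covering selection has total cost below 21.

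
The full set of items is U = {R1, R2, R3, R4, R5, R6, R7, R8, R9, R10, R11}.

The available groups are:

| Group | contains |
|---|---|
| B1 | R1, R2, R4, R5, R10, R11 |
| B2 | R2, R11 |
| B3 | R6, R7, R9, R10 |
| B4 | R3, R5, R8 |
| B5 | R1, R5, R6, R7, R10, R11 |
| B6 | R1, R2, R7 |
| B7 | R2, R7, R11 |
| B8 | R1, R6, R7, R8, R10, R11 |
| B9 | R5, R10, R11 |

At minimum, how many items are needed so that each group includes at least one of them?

H = {R2, R8, R10} meets every group (each contains at least one member of H), and |H| = 3.
The groups B2, B3, B4 are pairwise disjoint, so any hitting set needs a separate item for each — at least 3. Hence 3 is optimal.

3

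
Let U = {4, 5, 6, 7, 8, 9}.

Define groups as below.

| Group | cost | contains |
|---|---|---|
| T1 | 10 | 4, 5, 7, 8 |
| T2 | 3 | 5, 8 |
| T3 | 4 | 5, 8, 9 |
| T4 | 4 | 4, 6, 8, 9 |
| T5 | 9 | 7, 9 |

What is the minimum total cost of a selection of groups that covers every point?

14

T1, T4 together cover every point (T1 ∪ T4 = {4, 5, 6, 7, 8, 9}); total cost 10 + 4 = 14.
The greedy pick T4, T2, T5 costs 16; no covering selection beats 14.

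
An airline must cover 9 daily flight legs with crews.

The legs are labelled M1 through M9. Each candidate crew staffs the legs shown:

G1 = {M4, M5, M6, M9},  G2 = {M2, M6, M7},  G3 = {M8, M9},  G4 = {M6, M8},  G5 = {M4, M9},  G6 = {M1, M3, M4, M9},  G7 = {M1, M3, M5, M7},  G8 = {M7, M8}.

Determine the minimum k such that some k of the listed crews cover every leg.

4

G2 and G5 and G7 and G8 together: G2 ∪ G5 ∪ G7 ∪ G8 = {M1, M2, M3, M4, M5, M6, M7, M8, M9} — every leg is covered.
No 3 of the 8 crews cover everything (all 56 combinations miss at least one leg), so 4 is optimal.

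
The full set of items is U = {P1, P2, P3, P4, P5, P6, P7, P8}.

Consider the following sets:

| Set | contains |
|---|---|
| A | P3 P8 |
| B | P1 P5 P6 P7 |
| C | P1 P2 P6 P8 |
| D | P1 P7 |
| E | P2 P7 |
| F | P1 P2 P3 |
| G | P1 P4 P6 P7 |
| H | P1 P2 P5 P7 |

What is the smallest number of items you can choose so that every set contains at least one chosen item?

T = {P1, P2, P8} meets every set (each contains at least one member of T), and |T| = 3.
No choice of 2 items meets every set, so 3 is the minimum.

3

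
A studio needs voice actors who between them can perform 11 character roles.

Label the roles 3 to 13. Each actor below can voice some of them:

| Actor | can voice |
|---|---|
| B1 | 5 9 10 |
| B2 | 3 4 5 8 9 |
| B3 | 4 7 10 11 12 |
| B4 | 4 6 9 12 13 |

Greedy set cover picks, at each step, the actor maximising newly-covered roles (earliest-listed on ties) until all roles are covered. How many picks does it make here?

Greedy: pick B2 (covers 5 new) → pick B3 (covers 4 new) → pick B4 (covers 2 new). Total picks: 3.

3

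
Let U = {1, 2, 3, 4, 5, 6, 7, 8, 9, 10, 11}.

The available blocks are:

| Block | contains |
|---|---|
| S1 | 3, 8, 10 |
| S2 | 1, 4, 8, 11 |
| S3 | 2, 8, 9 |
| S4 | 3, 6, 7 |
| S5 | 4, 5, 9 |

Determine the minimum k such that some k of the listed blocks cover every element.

S1 and S2 and S3 and S4 and S5 together: S1 ∪ S2 ∪ S3 ∪ S4 ∪ S5 = {1, 2, 3, 4, 5, 6, 7, 8, 9, 10, 11} — every element is covered.
No 4 of the 5 blocks cover everything (all 5 combinations miss at least one element), so 5 is optimal.

5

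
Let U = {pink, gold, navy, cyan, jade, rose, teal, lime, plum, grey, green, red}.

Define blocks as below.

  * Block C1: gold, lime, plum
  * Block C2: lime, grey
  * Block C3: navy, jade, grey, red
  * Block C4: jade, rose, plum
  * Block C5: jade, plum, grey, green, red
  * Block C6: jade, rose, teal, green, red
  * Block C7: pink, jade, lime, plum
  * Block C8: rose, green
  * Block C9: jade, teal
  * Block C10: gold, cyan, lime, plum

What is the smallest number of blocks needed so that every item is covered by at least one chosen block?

Take {C3, C6, C7, C10}. Their union is {pink, gold, navy, cyan, jade, rose, teal, lime, plum, grey, green, red}, which is all 12 items.
No 3 of the 10 blocks cover everything (all 120 combinations miss at least one item), so 4 is optimal.

4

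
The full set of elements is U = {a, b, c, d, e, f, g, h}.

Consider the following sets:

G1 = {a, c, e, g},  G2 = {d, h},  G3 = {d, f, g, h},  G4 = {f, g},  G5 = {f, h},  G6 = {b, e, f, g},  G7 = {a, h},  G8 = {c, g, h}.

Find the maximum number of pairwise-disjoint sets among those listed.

2

G1, G5 are pairwise disjoint (G1={a,c,e,g}; G5={f,h}).
Every remaining set overlaps one of these, and no 3 of the listed sets are pairwise disjoint, so 2 is the maximum.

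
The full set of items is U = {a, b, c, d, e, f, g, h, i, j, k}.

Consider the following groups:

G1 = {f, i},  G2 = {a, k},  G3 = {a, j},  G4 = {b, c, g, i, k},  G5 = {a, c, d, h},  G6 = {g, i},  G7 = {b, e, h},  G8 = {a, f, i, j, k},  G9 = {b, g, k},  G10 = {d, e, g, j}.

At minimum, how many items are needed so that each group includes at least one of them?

Take T = {a, g, h, i}. Each listed group contains at least one of these, so T is a hitting set of size 4.
No choice of 3 items meets every group, so 4 is the minimum.

4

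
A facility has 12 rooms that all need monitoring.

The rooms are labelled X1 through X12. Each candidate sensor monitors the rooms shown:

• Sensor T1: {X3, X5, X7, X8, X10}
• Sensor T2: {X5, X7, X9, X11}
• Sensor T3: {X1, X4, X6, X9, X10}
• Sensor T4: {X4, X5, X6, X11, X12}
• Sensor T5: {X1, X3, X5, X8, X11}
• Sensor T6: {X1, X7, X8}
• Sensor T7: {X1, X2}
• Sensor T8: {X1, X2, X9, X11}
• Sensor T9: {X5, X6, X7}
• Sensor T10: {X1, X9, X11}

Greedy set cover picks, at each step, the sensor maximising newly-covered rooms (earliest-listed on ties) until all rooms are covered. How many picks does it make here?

Greedy: pick T1 (covers 5 new) → pick T3 (covers 4 new) → pick T4 (covers 2 new) → pick T7 (covers 1 new). Total picks: 4.
(The true minimum cover uses only 3 sensors, so greedy is not optimal here.)

4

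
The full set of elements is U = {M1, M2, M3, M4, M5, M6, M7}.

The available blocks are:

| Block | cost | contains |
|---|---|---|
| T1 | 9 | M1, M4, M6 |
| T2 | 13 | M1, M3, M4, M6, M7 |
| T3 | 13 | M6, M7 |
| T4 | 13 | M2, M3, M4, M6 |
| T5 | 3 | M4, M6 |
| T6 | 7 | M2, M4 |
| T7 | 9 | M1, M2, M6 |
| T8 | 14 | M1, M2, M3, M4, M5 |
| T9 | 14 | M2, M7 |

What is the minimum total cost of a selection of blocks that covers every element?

T3, T8 together cover every element (T3 ∪ T8 = {M1, M2, M3, M4, M5, M6, M7}); total cost 13 + 14 = 27.
The greedy pick T5, T8, T2 costs 30; no covering selection beats 27.

27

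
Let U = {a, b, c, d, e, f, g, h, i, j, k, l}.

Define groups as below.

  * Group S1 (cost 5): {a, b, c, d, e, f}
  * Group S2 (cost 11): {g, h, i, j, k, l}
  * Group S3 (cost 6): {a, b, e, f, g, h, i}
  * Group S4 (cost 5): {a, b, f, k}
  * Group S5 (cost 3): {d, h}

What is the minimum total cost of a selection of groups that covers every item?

S1, S2 together cover every item (S1 ∪ S2 = {a, b, c, d, e, f, g, h, i, j, k, l}); total cost 5 + 11 = 16.
No covering selection has total cost below 16.

16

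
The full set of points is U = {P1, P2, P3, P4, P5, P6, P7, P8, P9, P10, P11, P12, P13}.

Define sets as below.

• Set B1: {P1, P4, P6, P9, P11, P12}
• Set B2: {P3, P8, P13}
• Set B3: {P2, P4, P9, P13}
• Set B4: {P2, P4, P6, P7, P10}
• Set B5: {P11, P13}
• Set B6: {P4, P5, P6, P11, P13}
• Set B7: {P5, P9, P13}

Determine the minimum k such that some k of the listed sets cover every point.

B1 and B2 and B4 and B7 together: B1 ∪ B2 ∪ B4 ∪ B7 = {P1, P2, P3, P4, P5, P6, P7, P8, P9, P10, P11, P12, P13} — every point is covered.
Only B1 contains P1, so B1 is forced; the remaining 7 points need at least 3 more sets (each remaining set adds at most 3) — so at least 4 sets are needed, and 4 is optimal.

4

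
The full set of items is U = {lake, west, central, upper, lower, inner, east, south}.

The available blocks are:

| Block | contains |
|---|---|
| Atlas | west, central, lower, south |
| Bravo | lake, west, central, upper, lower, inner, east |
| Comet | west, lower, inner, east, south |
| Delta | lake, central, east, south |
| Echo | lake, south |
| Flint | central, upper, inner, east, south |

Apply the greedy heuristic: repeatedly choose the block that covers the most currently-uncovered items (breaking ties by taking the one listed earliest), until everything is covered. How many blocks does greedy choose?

Greedy: pick Bravo (covers 7 new) → pick Atlas (covers 1 new). Total picks: 2.

2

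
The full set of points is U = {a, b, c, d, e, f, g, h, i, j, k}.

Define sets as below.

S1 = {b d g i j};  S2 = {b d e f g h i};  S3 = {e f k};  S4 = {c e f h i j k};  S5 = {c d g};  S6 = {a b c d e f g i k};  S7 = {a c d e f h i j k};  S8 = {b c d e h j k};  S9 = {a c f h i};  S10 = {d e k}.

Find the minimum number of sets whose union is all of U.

S6 and S8 together: S6 ∪ S8 = {a, b, c, d, e, f, g, h, i, j, k} — every point is covered.
No single set has all 11 points (the largest, S6, has 9), so 2 is optimal.

2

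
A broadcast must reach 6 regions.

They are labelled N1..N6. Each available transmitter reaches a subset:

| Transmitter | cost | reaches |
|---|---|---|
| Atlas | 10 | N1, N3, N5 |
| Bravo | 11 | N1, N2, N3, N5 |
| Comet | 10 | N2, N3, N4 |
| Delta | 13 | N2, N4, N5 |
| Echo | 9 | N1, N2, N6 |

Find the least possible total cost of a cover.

Atlas, Comet, Echo together cover every region (Atlas ∪ Comet ∪ Echo = {N1, N2, N3, N4, N5, N6}); total cost 10 + 10 + 9 = 29.
The greedy pick Bravo, Echo, Comet costs 30; no covering selection beats 29.

29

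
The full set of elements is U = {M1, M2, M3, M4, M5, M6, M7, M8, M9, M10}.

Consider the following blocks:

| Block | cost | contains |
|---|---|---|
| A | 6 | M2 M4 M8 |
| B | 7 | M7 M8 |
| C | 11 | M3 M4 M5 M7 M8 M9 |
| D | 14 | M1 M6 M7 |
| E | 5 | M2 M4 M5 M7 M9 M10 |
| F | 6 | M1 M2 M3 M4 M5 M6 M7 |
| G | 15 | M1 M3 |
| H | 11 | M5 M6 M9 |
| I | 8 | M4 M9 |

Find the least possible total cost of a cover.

A, E, F together cover every element (A ∪ E ∪ F = {M1, M2, M3, M4, M5, M6, M7, M8, M9, M10}); total cost 6 + 5 + 6 = 17.
No covering selection has total cost below 17.

17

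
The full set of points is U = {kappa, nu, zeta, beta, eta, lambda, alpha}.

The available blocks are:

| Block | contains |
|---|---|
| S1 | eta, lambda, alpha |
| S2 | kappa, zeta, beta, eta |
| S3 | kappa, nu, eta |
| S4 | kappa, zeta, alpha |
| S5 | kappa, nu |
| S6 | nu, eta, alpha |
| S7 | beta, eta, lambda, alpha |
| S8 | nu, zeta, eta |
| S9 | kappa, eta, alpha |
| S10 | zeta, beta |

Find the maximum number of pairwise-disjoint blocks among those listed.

3

S1, S5, S10 are pairwise disjoint (S1={eta,lambda,alpha}; S5={kappa,nu}; S10={zeta,beta}).
Every remaining block overlaps one of these, and no 4 of the listed blocks are pairwise disjoint, so 3 is the maximum.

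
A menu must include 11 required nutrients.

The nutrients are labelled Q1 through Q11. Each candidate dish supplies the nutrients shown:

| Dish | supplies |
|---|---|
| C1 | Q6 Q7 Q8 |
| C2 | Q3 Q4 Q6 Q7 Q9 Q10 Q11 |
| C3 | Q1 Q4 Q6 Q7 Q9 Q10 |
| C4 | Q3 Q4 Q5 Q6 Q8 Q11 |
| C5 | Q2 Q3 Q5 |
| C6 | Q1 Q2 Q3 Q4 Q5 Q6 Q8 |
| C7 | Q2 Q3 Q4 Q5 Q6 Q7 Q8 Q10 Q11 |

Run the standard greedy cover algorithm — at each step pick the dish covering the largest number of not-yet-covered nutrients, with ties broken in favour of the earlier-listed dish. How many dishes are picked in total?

Greedy: pick C7 (covers 9 new) → pick C3 (covers 2 new). Total picks: 2.

2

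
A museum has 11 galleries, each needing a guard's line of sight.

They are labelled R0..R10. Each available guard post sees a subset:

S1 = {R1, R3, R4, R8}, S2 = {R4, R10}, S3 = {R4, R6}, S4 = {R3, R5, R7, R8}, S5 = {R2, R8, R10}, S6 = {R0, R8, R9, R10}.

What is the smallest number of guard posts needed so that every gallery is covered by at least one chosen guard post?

S1 and S3 and S4 and S5 and S6 together: S1 ∪ S3 ∪ S4 ∪ S5 ∪ S6 = {R0, R1, R2, R3, R4, R5, R6, R7, R8, R9, R10} — every gallery is covered.
No 4 of the 6 guard posts cover everything (all 15 combinations miss at least one gallery), so 5 is optimal.

5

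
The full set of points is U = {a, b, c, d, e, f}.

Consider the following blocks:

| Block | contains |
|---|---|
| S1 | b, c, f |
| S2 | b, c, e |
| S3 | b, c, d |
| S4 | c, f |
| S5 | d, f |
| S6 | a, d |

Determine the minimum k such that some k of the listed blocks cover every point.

3

S2, S4, and S6 cover everything between them: the union {a, b, c, d, e, f} is all of U.
Only S6 contains a, so S6 is forced; the remaining 4 points need at least 2 more blocks (each remaining block adds at most 3) — so at least 3 blocks are needed, and 3 is optimal.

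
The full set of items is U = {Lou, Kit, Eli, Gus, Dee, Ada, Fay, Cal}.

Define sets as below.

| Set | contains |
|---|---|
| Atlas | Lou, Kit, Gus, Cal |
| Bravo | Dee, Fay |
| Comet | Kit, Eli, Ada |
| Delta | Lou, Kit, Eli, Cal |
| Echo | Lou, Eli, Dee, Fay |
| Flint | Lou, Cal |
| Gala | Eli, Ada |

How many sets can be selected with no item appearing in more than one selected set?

3

Bravo, Flint, Gala are pairwise disjoint (Bravo={Dee,Fay}; Flint={Lou,Cal}; Gala={Eli,Ada}).
Every remaining set overlaps one of these, and no 4 of the listed sets are pairwise disjoint, so 3 is the maximum.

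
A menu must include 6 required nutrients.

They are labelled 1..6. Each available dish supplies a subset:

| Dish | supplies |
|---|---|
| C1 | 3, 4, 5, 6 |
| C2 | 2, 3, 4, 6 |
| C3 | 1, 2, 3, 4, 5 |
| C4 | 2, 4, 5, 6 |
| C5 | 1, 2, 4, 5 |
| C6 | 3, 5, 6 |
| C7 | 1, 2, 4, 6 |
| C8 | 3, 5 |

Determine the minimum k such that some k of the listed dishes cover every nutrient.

C6 and C7 together: C6 ∪ C7 = {1, 2, 3, 4, 5, 6} — every nutrient is covered.
No single dish has all 6 nutrients (the largest, C3, has 5), so 2 is optimal.

2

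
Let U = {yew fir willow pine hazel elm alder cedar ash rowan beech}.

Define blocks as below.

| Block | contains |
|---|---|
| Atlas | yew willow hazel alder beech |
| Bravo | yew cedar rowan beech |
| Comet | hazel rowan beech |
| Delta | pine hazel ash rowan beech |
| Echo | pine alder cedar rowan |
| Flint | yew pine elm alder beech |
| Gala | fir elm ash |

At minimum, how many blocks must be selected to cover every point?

Atlas, Echo, and Gala cover everything between them: the union {yew, fir, willow, pine, hazel, elm, alder, cedar, ash, rowan, beech} is all of U.
Each block has at most 5 points, and 2·5 = 10 < 11 — so at least 3 blocks are needed, and 3 is optimal.

3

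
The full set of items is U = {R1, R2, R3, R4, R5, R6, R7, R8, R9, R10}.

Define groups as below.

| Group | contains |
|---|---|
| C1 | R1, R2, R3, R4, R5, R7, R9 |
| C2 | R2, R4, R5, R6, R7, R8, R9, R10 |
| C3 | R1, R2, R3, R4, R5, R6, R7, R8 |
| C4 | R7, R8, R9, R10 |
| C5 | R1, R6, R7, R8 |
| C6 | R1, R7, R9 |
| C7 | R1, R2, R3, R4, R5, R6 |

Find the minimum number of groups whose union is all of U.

2

C1 and C2 together: C1 ∪ C2 = {R1, R2, R3, R4, R5, R6, R7, R8, R9, R10} — every item is covered.
No single group has all 10 items (the largest, C2, has 8), so 2 is optimal.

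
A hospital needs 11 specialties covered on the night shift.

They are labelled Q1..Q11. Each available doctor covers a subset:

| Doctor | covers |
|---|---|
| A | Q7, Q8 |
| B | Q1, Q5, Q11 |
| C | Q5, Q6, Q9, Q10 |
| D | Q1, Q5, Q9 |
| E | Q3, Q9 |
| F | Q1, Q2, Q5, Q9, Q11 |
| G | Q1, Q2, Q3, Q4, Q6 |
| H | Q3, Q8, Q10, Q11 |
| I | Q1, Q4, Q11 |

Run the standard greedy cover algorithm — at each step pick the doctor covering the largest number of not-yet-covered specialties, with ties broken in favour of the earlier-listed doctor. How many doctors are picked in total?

Greedy: pick F (covers 5 new) → pick G (covers 3 new) → pick A (covers 2 new) → pick C (covers 1 new). Total picks: 4.

4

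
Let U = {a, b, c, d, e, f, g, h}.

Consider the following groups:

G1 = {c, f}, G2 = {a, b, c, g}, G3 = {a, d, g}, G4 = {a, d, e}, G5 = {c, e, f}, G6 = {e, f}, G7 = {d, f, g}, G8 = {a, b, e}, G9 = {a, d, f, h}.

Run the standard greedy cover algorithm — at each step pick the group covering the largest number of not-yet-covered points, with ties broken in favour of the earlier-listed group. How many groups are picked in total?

3

Greedy: pick G2 (covers 4 new) → pick G9 (covers 3 new) → pick G4 (covers 1 new). Total picks: 3.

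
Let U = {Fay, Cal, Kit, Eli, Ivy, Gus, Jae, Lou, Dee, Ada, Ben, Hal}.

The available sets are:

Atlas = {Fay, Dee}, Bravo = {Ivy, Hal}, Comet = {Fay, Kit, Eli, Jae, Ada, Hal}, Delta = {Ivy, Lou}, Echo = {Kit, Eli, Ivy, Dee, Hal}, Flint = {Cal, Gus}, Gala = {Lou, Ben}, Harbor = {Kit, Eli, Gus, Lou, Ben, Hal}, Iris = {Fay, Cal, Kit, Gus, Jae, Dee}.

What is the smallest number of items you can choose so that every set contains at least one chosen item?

H = {Fay, Ivy, Gus, Lou} meets every set (each contains at least one member of H), and |H| = 4.
The sets Atlas, Bravo, Flint, Gala are pairwise disjoint, so any hitting set needs a separate item for each — at least 4. Hence 4 is optimal.

4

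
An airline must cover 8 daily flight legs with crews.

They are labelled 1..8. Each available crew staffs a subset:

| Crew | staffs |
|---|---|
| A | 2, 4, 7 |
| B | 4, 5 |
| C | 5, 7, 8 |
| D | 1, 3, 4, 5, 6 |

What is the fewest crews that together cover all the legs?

Take {A, C, D}. Their union is {1, 2, 3, 4, 5, 6, 7, 8}, which is all 8 legs.
Only D contains 1, so D is forced; the remaining 3 legs need at least 2 more crews (each remaining crew adds at most 2) — so at least 3 crews are needed, and 3 is optimal.

3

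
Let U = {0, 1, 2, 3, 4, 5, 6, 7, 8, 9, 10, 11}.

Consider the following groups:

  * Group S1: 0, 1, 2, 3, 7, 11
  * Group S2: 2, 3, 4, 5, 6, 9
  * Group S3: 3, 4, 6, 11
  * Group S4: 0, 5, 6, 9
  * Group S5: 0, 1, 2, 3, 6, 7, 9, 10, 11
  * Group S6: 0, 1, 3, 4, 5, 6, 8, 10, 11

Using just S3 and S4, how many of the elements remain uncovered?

Union of S3, S4 = {0, 3, 4, 5, 6, 9, 11}.
Not covered: 1, 2, 7, 8, 10 — 5 elements.

5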